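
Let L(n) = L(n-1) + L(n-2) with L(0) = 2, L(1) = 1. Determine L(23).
Computing the sequence terms:
2, 1, 3, 4, 7, 11, 18, 29, 47, 76, 123, 199, 322, 521, 843, 1364, 2207, 3571, 5778, 9349, 15127, 24476, 39603, 64079

64079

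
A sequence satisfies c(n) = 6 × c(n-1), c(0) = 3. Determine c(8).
Computing step by step:
c(0) = 3
c(1) = 6 × 3 = 18
c(2) = 6 × 18 = 108
c(3) = 6 × 108 = 648
c(4) = 6 × 648 = 3888
c(5) = 6 × 3888 = 23328
c(6) = 6 × 23328 = 139968
c(7) = 6 × 139968 = 839808
c(8) = 6 × 839808 = 5038848

5038848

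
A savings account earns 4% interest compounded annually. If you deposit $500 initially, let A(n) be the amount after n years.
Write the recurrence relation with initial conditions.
Each year the balance grows by 4%, i.e. is multiplied by 1 + 4/100 = 1.04, so A(n) = 1.04 × A(n-1). The initial deposit gives A(0) = 500.
Unrolling gives the closed form A(n) = 500 × (1.04)ⁿ.

A(n) = 1.04 × A(n-1), A(0) = 500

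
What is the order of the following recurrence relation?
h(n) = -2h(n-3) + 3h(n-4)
The order is the largest lag k for which h(n-k) appears. Here the deepest term is h(n-4), so the order is 4.

Order 4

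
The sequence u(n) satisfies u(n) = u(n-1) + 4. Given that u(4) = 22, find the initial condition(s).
u(4) = u(0) + 4·4, so u(0) = 22 - 16 = 6.

u(0) = 6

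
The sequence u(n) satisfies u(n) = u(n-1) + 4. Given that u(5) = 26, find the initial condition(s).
u(5) = u(0) + 5·4, so u(0) = 26 - 20 = 6.

u(0) = 6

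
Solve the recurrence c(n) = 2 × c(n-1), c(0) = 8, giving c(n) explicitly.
Recurrence: c(n) = 2 × c(n-1), initial: c(0) = 8.
Each term is 2 times the previous, so this is geometric with ratio 2. After n steps: c(n) = c(0)·2ⁿ = 8·2ⁿ.

c(n) = 8·2ⁿ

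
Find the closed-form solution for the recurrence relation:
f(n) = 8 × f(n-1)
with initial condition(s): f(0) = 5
Recurrence: f(n) = 8 × f(n-1), initial: f(0) = 5.
Each term is 8 times the previous, so this is geometric with ratio 8. After n steps: f(n) = f(0)·8ⁿ = 5·8ⁿ.

f(n) = 5·8ⁿ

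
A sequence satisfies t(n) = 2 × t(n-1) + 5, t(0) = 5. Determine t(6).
Computing step by step:
t(0) = 5
t(1) = 2 × 5 + 5 = 15
t(2) = 2 × 15 + 5 = 35
t(3) = 2 × 35 + 5 = 75
t(4) = 2 × 75 + 5 = 155
t(5) = 2 × 155 + 5 = 315
t(6) = 2 × 315 + 5 = 635

635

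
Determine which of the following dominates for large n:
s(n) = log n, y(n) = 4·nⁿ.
Comparing growth rates:
Growth-rate hierarchy: log n ≺ any polynomial ≺ any exponential cⁿ (c>1) ≺ n! ≺ nⁿ.
super-exponential nⁿ dominates logarithmic asymptotically.

y(n) grows faster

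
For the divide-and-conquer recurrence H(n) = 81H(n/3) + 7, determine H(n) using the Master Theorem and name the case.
Master Theorem template: H(n) = a·H(n/b) + f(n).
Here: a=81, b=3, f(n)=7
Compute log_b(a) = log_3(81) = 4.
f(n) = 7 = O(n^(4-ε)) with ε = 4. Case 1: H(n) = Θ(n^log_b(a)) = Θ(n^4).

Case 1: H(n) = Θ(n^4)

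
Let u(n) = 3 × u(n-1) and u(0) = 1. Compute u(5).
Computing step by step:
u(0) = 1
u(1) = 3 × 1 = 3
u(2) = 3 × 3 = 9
u(3) = 3 × 9 = 27
u(4) = 3 × 27 = 81
u(5) = 3 × 81 = 243

243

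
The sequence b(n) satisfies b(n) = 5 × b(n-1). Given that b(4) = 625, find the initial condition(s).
In general b(n) = 5ⁿ · b(0). At n = 4: b(0) = b(4) / 5^4 = 625 / 625 = 1.

b(0) = 1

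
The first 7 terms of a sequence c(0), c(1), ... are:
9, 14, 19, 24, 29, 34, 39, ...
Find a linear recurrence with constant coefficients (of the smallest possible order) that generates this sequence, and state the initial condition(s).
Look for the lowest-order linear relation among consecutive terms.
Observation: consecutive differences are constant (= 5).
Check at n=2: 1·14 + 5 = 19. ✓

c(n) = c(n-1) + 5, c(0) = 9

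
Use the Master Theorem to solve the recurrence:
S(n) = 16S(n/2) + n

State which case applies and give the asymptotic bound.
Master Theorem template: S(n) = a·S(n/b) + f(n).
Here: a=16, b=2, f(n)=n
Compute log_b(a) = log_2(16) = 4.
f(n) = n = O(n^(4-ε)) with ε = 3. Case 1: S(n) = Θ(n^log_b(a)) = Θ(n^4).

Case 1: S(n) = Θ(n^4)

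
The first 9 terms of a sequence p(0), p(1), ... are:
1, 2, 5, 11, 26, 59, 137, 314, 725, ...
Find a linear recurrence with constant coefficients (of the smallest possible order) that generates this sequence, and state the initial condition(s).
Look for the lowest-order linear relation among consecutive terms.
Observation: p(n) - 1·p(n-1) - (3)·p(n-2) = 0 holds for the shown terms, and no order-1 relation p(n) = α·p(n-1) + β fits.
Check at n=3: 1·5 + (3)·2 = 11. ✓

p(n) = p(n-1) + 3p(n-2), p(0) = 1, p(1) = 2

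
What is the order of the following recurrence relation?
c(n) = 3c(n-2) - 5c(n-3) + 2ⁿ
The order is the largest lag k for which c(n-k) appears. Here the deepest term is c(n-3) (the 2ⁿ term is non-homogeneous and does not affect the order), so the order is 3.

Order 3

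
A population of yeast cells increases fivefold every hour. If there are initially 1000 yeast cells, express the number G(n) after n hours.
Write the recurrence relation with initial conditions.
Each hour multiplies the count by 5, so the count after n hours depends only on the count after n-1 hours: G(n) = 5 × G(n-1). The starting count gives G(0) = 1000.
Unrolling n times gives the closed form G(n) = 1000 × 5ⁿ.

G(n) = 5 × G(n-1), G(0) = 1000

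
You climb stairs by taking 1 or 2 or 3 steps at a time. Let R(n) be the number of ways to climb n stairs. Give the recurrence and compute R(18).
Condition on the size of the last step (1 to 3): before it there were n-1, …, n-3 stairs climbed, and these cases are disjoint, so R(n) = R(n-1) + R(n-2) + R(n-3) (order-3 linear recurrence).
Initial conditions by direct count (compositions of i into parts ≤ 3): R(1) = 1; R(2) = 2; R(3) = 4.
Iterating the recurrence: R(4) = 7, R(5) = 13, R(6) = 24, R(7) = 44, R(8) = 81, R(9) = 149, R(10) = 274, R(11) = 504, R(12) = 927, R(13) = 1705, R(14) = 3136, R(15) = 5768, R(16) = 10609, R(17) = 19513, R(18) = 35890.

R(n) = R(n-1) + R(n-2) + R(n-3), R(1) = 1, R(2) = 2, R(3) = 4; R(18) = 35890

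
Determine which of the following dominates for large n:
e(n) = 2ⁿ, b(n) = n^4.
Comparing growth rates:
Growth-rate hierarchy: log n ≺ any polynomial ≺ any exponential cⁿ (c>1) ≺ n! ≺ nⁿ.
exponential base 2 dominates polynomial degree 4 asymptotically.

e(n) grows faster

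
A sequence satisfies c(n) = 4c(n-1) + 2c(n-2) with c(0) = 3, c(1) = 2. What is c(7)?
Computing the sequence terms:
3, 2, 14, 60, 268, 1192, 5304, 23600

23600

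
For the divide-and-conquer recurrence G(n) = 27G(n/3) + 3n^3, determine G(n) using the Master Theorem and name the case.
Master Theorem template: G(n) = a·G(n/b) + f(n).
Here: a=27, b=3, f(n)=3n^3
Compute log_b(a) = log_3(27) = 3.
f(n) = 3n^3 = Θ(n^3). Case 2: G(n) = Θ(n^3 log n).

Case 2: G(n) = Θ(n^3 log n)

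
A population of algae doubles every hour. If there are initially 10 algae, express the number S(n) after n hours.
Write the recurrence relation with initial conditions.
Each hour multiplies the count by 2, so the count after n hours depends only on the count after n-1 hours: S(n) = 2 × S(n-1). The starting count gives S(0) = 10.
Unrolling n times gives the closed form S(n) = 10 × 2ⁿ.

S(n) = 2 × S(n-1), S(0) = 10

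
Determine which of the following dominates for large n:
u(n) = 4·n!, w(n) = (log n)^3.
Comparing growth rates:
Growth-rate hierarchy: log n ≺ any polynomial ≺ any exponential cⁿ (c>1) ≺ n! ≺ nⁿ.
factorial dominates polylogarithmic (log n)^3 asymptotically.

u(n) grows faster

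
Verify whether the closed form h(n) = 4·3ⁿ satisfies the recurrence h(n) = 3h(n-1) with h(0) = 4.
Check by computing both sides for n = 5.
From the recurrence with h(0) = 4:
  h(0) = 4, h(1) = 12, h(2) = 36, h(3) = 108, h(4) = 324, h(5) = 972
  so the recurrence gives h(5) = 972.
From the proposed closed form h(n) = 4·3ⁿ:
  h(5) = 972.
Both sides give 972 at n = 5, and the initial condition(s) match, so the closed form is consistent.

Yes, the closed form is correct.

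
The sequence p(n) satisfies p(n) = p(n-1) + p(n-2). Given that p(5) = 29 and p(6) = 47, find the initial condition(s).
Work backwards using p(k) = p(k+2) - p(k+1):
p(4) = p(6) - p(5) = 47 - 29 = 18
p(3) = p(5) - p(4) = 29 - 18 = 11
p(2) = p(4) - p(3) = 18 - 11 = 7
p(1) = p(3) - p(2) = 11 - 7 = 4
p(0) = p(2) - p(1) = 7 - 4 = 3

p(0) = 3, p(1) = 4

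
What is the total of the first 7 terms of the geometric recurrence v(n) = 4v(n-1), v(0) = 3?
Computing the sequence terms: 3, 12, 48, 192, 768, 3072, 12288
Adding these values together:

16383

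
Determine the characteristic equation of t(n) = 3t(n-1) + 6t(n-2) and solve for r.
Substitute t(n) = rⁿ and divide through by rⁿ⁻²: r² - 3r - 6 = 0
Discriminant: 3² + 4·6 = 33, not a perfect square, so by the quadratic formula r = (3 ± √33)/2.
General solution: t(n) = A·r₁ⁿ + B·r₂ⁿ where r₁,r₂ = (3 ± √33)/2

Characteristic: r² - 3r - 6 = 0, Roots: r = (3 ± √33)/2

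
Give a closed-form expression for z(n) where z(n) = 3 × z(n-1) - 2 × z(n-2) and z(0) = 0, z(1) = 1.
Recurrence: z(n) = 3 × z(n-1) - 2 × z(n-2), initial: z(0) = 0, z(1) = 1.
Characteristic equation: r² - 3r + 2 = 0, which factors as (r - 2)(r - 1) = 0, so r = 2, 1. General solution z(n) = A·2ⁿ + B·1ⁿ. From z(0) = 0: A + B = 0. From z(1) = 1: 2A + 1B = 1. Solving gives A = 1, B = -1.

z(n) = 2ⁿ - 1ⁿ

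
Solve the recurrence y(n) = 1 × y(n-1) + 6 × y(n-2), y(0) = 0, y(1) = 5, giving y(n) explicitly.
Recurrence: y(n) = 1 × y(n-1) + 6 × y(n-2), initial: y(0) = 0, y(1) = 5.
Characteristic equation: r² - 1r - 6 = 0, which factors as (r - 3)(r + 2) = 0, so r = 3, -2. General solution y(n) = A·3ⁿ + B·(-2)ⁿ. From y(0) = 0: A + B = 0. From y(1) = 5: 3A - 2B = 5. Solving gives A = 1, B = -1.

y(n) = 3ⁿ - (-2)ⁿ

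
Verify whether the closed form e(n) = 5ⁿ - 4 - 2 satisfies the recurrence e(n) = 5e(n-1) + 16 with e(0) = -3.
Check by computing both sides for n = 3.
From the recurrence with e(0) = -3:
  e(0) = -3, e(1) = 1, e(2) = 21, e(3) = 121
  so the recurrence gives e(3) = 121.
From the proposed closed form e(n) = 5ⁿ - 4 - 2:
  e(3) = 119.
The recurrence gives 121 but the closed form gives 119, so the closed form does not satisfy the recurrence.

No, the closed form is incorrect.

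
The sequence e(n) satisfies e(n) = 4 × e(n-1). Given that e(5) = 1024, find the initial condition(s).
In general e(n) = 4ⁿ · e(0). At n = 5: e(0) = e(5) / 4^5 = 1024 / 1024 = 1.

e(0) = 1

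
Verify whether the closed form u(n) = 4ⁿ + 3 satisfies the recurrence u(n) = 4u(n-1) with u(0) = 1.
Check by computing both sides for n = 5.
From the recurrence with u(0) = 1:
  u(0) = 1, u(1) = 4, u(2) = 16, u(3) = 64, u(4) = 256, u(5) = 1024
  so the recurrence gives u(5) = 1024.
From the proposed closed form u(n) = 4ⁿ + 3:
  u(5) = 1027.
The recurrence gives 1024 but the closed form gives 1027, so the closed form does not satisfy the recurrence.

No, the closed form is incorrect.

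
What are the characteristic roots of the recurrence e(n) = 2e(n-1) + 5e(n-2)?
Substitute e(n) = rⁿ and divide through by rⁿ⁻²: r² - 2r - 5 = 0
Discriminant: 2² + 4·5 = 24, not a perfect square, so by the quadratic formula r = (2 ± √24)/2.
General solution: e(n) = A·r₁ⁿ + B·r₂ⁿ where r₁,r₂ = (2 ± √24)/2

Characteristic: r² - 2r - 5 = 0, Roots: r = (2 ± √24)/2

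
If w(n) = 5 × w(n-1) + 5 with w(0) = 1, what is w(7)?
Computing step by step:
w(0) = 1
w(1) = 5 × 1 + 5 = 10
w(2) = 5 × 10 + 5 = 55
w(3) = 5 × 55 + 5 = 280
w(4) = 5 × 280 + 5 = 1405
w(5) = 5 × 1405 + 5 = 7030
w(6) = 5 × 7030 + 5 = 35155
w(7) = 5 × 35155 + 5 = 175780

175780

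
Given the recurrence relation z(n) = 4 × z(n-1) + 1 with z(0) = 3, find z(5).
Computing step by step:
z(0) = 3
z(1) = 4 × 3 + 1 = 13
z(2) = 4 × 13 + 1 = 53
z(3) = 4 × 53 + 1 = 213
z(4) = 4 × 213 + 1 = 853
z(5) = 4 × 853 + 1 = 3413

3413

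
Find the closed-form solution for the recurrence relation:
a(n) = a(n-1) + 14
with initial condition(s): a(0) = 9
Recurrence: a(n) = a(n-1) + 14, initial: a(0) = 9.
Each step adds 14, so a(n) = a(0) + 14n = 14n + 9.

a(n) = 14n + 9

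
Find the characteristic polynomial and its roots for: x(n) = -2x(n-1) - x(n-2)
Substitute x(n) = rⁿ and divide through by rⁿ⁻²: r² + 2r + 1 = 0
Factor: (r + 1)² = 0, so r = -1 (double root).
General solution: x(n) = (A + Bn)·(-1)ⁿ

Characteristic: r² + 2r + 1 = 0, Roots: r = -1 (double root)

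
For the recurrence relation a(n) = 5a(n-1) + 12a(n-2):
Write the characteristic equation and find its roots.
Substitute a(n) = rⁿ and divide through by rⁿ⁻²: r² - 5r - 12 = 0
Discriminant: 5² + 4·12 = 73, not a perfect square, so by the quadratic formula r = (5 ± √73)/2.
General solution: a(n) = A·r₁ⁿ + B·r₂ⁿ where r₁,r₂ = (5 ± √73)/2

Characteristic: r² - 5r - 12 = 0, Roots: r = (5 ± √73)/2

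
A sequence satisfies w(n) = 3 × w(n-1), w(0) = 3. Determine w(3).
Computing step by step:
w(0) = 3
w(1) = 3 × 3 = 9
w(2) = 3 × 9 = 27
w(3) = 3 × 27 = 81

81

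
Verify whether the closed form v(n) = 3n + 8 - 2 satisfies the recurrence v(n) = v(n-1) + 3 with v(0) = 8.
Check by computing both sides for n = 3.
From the recurrence with v(0) = 8:
  v(0) = 8, v(1) = 11, v(2) = 14, v(3) = 17
  so the recurrence gives v(3) = 17.
From the proposed closed form v(n) = 3n + 8 - 2:
  v(3) = 15.
The recurrence gives 17 but the closed form gives 15, so the closed form does not satisfy the recurrence.

No, the closed form is incorrect.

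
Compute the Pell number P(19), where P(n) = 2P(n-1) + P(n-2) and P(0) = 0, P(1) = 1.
Computing the sequence terms:
0, 1, 2, 5, 12, 29, 70, 169, 408, 985, 2378, 5741, 13860, 33461, 80782, 195025, 470832, 1136689, 2744210, 6625109

6625109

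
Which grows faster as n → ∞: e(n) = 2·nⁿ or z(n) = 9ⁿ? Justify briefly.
Comparing growth rates:
Growth-rate hierarchy: log n ≺ any polynomial ≺ any exponential cⁿ (c>1) ≺ n! ≺ nⁿ.
super-exponential nⁿ dominates exponential base 9 asymptotically.

e(n) grows faster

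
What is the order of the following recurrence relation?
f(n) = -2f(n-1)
The order is the largest lag k for which f(n-k) appears. Here the deepest term is f(n-1), so the order is 1.

Order 1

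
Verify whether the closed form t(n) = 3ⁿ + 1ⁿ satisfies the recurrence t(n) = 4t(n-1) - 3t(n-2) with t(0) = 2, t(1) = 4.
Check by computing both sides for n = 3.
From the recurrence with t(0) = 2, t(1) = 4:
  t(0) = 2, t(1) = 4, t(2) = 10, t(3) = 28
  so the recurrence gives t(3) = 28.
From the proposed closed form t(n) = 3ⁿ + 1ⁿ:
  t(3) = 28.
Both sides give 28 at n = 3, and the initial condition(s) match, so the closed form is consistent.

Yes, the closed form is correct.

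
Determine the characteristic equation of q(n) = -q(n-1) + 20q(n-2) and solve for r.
Substitute q(n) = rⁿ and divide through by rⁿ⁻²: r² + r - 20 = 0
Factor: (r + 5)(r - 4) = 0, so r = -5, 4.
General solution: q(n) = A·(-5)ⁿ + B·4ⁿ

Characteristic: r² + r - 20 = 0, Roots: r = -5, 4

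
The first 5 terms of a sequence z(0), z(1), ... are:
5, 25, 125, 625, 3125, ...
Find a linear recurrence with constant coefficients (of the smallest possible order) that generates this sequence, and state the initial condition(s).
Look for the lowest-order linear relation among consecutive terms.
Observation: each term is 5× the previous.
Check at n=2: 5·25 = 125. ✓

z(n) = 5 × z(n-1), z(0) = 5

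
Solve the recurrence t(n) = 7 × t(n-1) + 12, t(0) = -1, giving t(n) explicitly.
Recurrence: t(n) = 7 × t(n-1) + 12, initial: t(0) = -1.
Try t(n) = A·7ⁿ + C. Substituting: A·7ⁿ + C = 7(A·7ⁿ⁻¹ + C) + 12 = A·7ⁿ + 7C + 12, so C = 7C + 12, giving C = -2. Then t(0) = A - 2 = -1 gives A = 1.

t(n) = 7ⁿ - 2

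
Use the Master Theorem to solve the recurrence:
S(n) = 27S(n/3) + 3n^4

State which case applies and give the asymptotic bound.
Master Theorem template: S(n) = a·S(n/b) + f(n).
Here: a=27, b=3, f(n)=3n^4
Compute log_b(a) = log_3(27) = 3.
f(n) = 3n^4 = Ω(n^(3+ε)) with ε = 1, and the regularity condition holds (a·f(n/b) = (a/b^4)·f(n) with a/b^4 = 3^-1 < 1). Case 3: S(n) = Θ(f(n)) = Θ(n^4).

Case 3: S(n) = Θ(n^4)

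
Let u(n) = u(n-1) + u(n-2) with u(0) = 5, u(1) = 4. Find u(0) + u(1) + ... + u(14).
Computing the sequence terms: 5, 4, 9, 13, 22, 35, 57, 92, 149, 241, 390, 631, 1021, 1652, 2673
Adding these values together:

6994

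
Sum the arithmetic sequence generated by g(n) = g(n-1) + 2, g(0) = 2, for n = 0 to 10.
Computing the sequence terms: 2, 4, 6, 8, 10, 12, 14, 16, 18, 20, 22
Adding these values together:

132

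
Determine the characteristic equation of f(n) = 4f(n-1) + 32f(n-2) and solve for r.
Substitute f(n) = rⁿ and divide through by rⁿ⁻²: r² - 4r - 32 = 0
Factor: (r + 4)(r - 8) = 0, so r = -4, 8.
General solution: f(n) = A·(-4)ⁿ + B·8ⁿ

Characteristic: r² - 4r - 32 = 0, Roots: r = -4, 8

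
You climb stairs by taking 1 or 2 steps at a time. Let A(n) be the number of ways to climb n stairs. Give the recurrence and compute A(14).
Condition on the size of the last step (1 to 2): before it there were n-1, …, n-2 stairs climbed, and these cases are disjoint, so A(n) = A(n-1) + A(n-2) (Fibonacci-type sequence).
Initial conditions by direct count (compositions of i into parts ≤ 2): A(1) = 1; A(2) = 2.
Iterating the recurrence: A(3) = 3, A(4) = 5, A(5) = 8, A(6) = 13, A(7) = 21, A(8) = 34, A(9) = 55, A(10) = 89, A(11) = 144, A(12) = 233, A(13) = 377, A(14) = 610.

A(n) = A(n-1) + A(n-2), A(1) = 1, A(2) = 2; A(14) = 610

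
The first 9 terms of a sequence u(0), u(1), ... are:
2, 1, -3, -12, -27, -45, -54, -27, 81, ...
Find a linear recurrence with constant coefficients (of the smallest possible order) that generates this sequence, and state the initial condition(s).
Look for the lowest-order linear relation among consecutive terms.
Observation: u(n) - 3·u(n-1) - (-3)·u(n-2) = 0 holds for the shown terms, and no order-1 relation u(n) = α·u(n-1) + β fits.
Check at n=3: 3·-3 + (-3)·1 = -12. ✓

u(n) = 3u(n-1) - 3u(n-2), u(0) = 2, u(1) = 1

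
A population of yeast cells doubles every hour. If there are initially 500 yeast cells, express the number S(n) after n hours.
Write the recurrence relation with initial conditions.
Each hour multiplies the count by 2, so the count after n hours depends only on the count after n-1 hours: S(n) = 2 × S(n-1). The starting count gives S(0) = 500.
Unrolling n times gives the closed form S(n) = 500 × 2ⁿ.

S(n) = 2 × S(n-1), S(0) = 500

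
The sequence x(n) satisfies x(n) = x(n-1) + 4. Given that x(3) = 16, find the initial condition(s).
x(3) = x(0) + 3·4, so x(0) = 16 - 12 = 4.

x(0) = 4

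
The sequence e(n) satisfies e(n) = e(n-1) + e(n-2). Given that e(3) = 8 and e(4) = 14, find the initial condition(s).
Work backwards using e(k) = e(k+2) - e(k+1):
e(2) = e(4) - e(3) = 14 - 8 = 6
e(1) = e(3) - e(2) = 8 - 6 = 2
e(0) = e(2) - e(1) = 6 - 2 = 4

e(0) = 4, e(1) = 2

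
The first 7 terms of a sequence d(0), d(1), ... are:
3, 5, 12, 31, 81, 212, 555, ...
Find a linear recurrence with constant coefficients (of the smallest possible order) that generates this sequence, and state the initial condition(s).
Look for the lowest-order linear relation among consecutive terms.
Observation: d(n) - 3·d(n-1) - (-1)·d(n-2) = 0 holds for the shown terms, and no order-1 relation d(n) = α·d(n-1) + β fits.
Check at n=3: 3·12 + (-1)·5 = 31. ✓

d(n) = 3d(n-1) - d(n-2), d(0) = 3, d(1) = 5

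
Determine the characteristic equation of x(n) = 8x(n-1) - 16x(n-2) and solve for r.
Substitute x(n) = rⁿ and divide through by rⁿ⁻²: r² - 8r + 16 = 0
Factor: (r - 4)² = 0, so r = 4 (double root).
General solution: x(n) = (A + Bn)·4ⁿ

Characteristic: r² - 8r + 16 = 0, Roots: r = 4 (double root)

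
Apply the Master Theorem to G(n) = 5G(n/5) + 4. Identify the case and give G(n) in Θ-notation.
Master Theorem template: G(n) = a·G(n/b) + f(n).
Here: a=5, b=5, f(n)=4
Compute log_b(a) = log_5(5) = 1.
f(n) = 4 = O(n^(1-ε)) with ε = 1. Case 1: G(n) = Θ(n^log_b(a)) = Θ(n).

Case 1: G(n) = Θ(n)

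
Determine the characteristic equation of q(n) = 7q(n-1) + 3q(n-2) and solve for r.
Substitute q(n) = rⁿ and divide through by rⁿ⁻²: r² - 7r - 3 = 0
Discriminant: 7² + 4·3 = 61, not a perfect square, so by the quadratic formula r = (7 ± √61)/2.
General solution: q(n) = A·r₁ⁿ + B·r₂ⁿ where r₁,r₂ = (7 ± √61)/2

Characteristic: r² - 7r - 3 = 0, Roots: r = (7 ± √61)/2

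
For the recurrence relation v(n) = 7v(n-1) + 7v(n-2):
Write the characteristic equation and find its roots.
Substitute v(n) = rⁿ and divide through by rⁿ⁻²: r² - 7r - 7 = 0
Discriminant: 7² + 4·7 = 77, not a perfect square, so by the quadratic formula r = (7 ± √77)/2.
General solution: v(n) = A·r₁ⁿ + B·r₂ⁿ where r₁,r₂ = (7 ± √77)/2

Characteristic: r² - 7r - 7 = 0, Roots: r = (7 ± √77)/2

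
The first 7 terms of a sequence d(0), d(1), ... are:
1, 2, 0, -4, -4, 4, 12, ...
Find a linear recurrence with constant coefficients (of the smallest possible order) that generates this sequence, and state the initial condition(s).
Look for the lowest-order linear relation among consecutive terms.
Observation: d(n) - 1·d(n-1) - (-2)·d(n-2) = 0 holds for the shown terms, and no order-1 relation d(n) = α·d(n-1) + β fits.
Check at n=3: 1·0 + (-2)·2 = -4. ✓

d(n) = d(n-1) - 2d(n-2), d(0) = 1, d(1) = 2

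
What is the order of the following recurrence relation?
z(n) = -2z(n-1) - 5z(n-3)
The order is the largest lag k for which z(n-k) appears. Here the deepest term is z(n-3), so the order is 3.

Order 3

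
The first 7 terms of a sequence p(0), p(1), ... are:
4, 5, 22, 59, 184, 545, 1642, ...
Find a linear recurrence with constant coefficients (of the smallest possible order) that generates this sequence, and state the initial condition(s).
Look for the lowest-order linear relation among consecutive terms.
Observation: p(n) - 2·p(n-1) - (3)·p(n-2) = 0 holds for the shown terms, and no order-1 relation p(n) = α·p(n-1) + β fits.
Check at n=3: 2·22 + (3)·5 = 59. ✓

p(n) = 2p(n-1) + 3p(n-2), p(0) = 4, p(1) = 5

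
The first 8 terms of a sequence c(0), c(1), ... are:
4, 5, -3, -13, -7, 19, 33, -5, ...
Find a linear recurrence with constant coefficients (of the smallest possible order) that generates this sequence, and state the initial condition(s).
Look for the lowest-order linear relation among consecutive terms.
Observation: c(n) - 1·c(n-1) - (-2)·c(n-2) = 0 holds for the shown terms, and no order-1 relation c(n) = α·c(n-1) + β fits.
Check at n=3: 1·-3 + (-2)·5 = -13. ✓

c(n) = c(n-1) - 2c(n-2), c(0) = 4, c(1) = 5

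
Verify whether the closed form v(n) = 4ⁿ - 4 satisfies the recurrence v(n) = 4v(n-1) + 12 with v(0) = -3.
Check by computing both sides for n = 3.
From the recurrence with v(0) = -3:
  v(0) = -3, v(1) = 0, v(2) = 12, v(3) = 60
  so the recurrence gives v(3) = 60.
From the proposed closed form v(n) = 4ⁿ - 4:
  v(3) = 60.
Both sides give 60 at n = 3, and the initial condition(s) match, so the closed form is consistent.

Yes, the closed form is correct.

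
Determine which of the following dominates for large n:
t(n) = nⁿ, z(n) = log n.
Comparing growth rates:
Growth-rate hierarchy: log n ≺ any polynomial ≺ any exponential cⁿ (c>1) ≺ n! ≺ nⁿ.
super-exponential nⁿ dominates logarithmic asymptotically.

t(n) grows faster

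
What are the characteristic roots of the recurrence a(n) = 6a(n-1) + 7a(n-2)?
Substitute a(n) = rⁿ and divide through by rⁿ⁻²: r² - 6r - 7 = 0
Factor: (r - 7)(r + 1) = 0, so r = 7, -1.
General solution: a(n) = A·7ⁿ + B·(-1)ⁿ

Characteristic: r² - 6r - 7 = 0, Roots: r = 7, -1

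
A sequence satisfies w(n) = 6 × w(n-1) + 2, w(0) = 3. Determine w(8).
Computing step by step:
w(0) = 3
w(1) = 6 × 3 + 2 = 20
w(2) = 6 × 20 + 2 = 122
w(3) = 6 × 122 + 2 = 734
w(4) = 6 × 734 + 2 = 4406
w(5) = 6 × 4406 + 2 = 26438
w(6) = 6 × 26438 + 2 = 158630
w(7) = 6 × 158630 + 2 = 951782
w(8) = 6 × 951782 + 2 = 5710694

5710694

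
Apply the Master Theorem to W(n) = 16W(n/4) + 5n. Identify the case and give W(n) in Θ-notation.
Master Theorem template: W(n) = a·W(n/b) + f(n).
Here: a=16, b=4, f(n)=5n
Compute log_b(a) = log_4(16) = 2.
f(n) = 5n = O(n^(2-ε)) with ε = 1. Case 1: W(n) = Θ(n^log_b(a)) = Θ(n^2).

Case 1: W(n) = Θ(n^2)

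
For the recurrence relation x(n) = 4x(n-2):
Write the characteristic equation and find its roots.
Substitute x(n) = rⁿ and divide through by rⁿ⁻²: r² - 4 = 0
Factor: (r - 2)(r + 2) = 0, so r = 2, -2.
General solution: x(n) = A·2ⁿ + B·(-2)ⁿ

Characteristic: r² - 4 = 0, Roots: r = 2, -2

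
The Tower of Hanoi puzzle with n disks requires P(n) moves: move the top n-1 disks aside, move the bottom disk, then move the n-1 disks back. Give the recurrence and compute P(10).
Moving n disks = move the top n-1 disks aside (P(n-1) moves) + move the largest disk (1 move) + move the n-1 disks back on top (P(n-1) moves), so P(n) = 2P(n-1) + 1, with P(1) = 1 (a single disk takes one move).
First terms: 1, 3, 7, 15, 31, 63, … — each is one less than a power of 2. Indeed P(n) + 1 = 2(P(n-1) + 1) with P(1) + 1 = 2, so P(n) + 1 = 2ⁿ and P(n) = 2ⁿ - 1.
Hence P(10) = 2^10 - 1 = 1024 - 1 = 1023.

P(n) = 2P(n-1) + 1, P(1) = 1; P(10) = 1023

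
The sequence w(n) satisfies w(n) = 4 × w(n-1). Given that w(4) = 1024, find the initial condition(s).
In general w(n) = 4ⁿ · w(0). At n = 4: w(0) = w(4) / 4^4 = 1024 / 256 = 4.

w(0) = 4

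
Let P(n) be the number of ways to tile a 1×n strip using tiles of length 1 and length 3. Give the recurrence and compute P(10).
Condition on the last tile: it has length 1 (leaving a 1×(n-1) strip) or length 3 (leaving a 1×(n-3) strip), so P(n) = P(n-1) + P(n-3) (order-3 linear recurrence).
For 0 ≤ i < 3 only unit tiles fit, so P(i) = 1.
Iterating the recurrence: P(3) = 2, P(4) = 3, P(5) = 4, P(6) = 6, P(7) = 9, P(8) = 13, P(9) = 19, P(10) = 28.

P(n) = P(n-1) + P(n-3), with P(i) = 1 for 0 ≤ i < 3; P(10) = 28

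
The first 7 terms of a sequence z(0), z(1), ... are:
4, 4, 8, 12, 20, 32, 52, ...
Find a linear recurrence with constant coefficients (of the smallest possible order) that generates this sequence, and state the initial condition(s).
Look for the lowest-order linear relation among consecutive terms.
Observation: z(n) - 1·z(n-1) - (1)·z(n-2) = 0 holds for the shown terms, and no order-1 relation z(n) = α·z(n-1) + β fits.
Check at n=3: 1·8 + (1)·4 = 12. ✓

z(n) = z(n-1) + z(n-2), z(0) = 4, z(1) = 4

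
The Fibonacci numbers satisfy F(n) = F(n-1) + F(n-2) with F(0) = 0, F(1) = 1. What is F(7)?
Computing the sequence terms:
0, 1, 1, 2, 3, 5, 8, 13

13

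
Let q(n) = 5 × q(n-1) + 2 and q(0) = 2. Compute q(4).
Computing step by step:
q(0) = 2
q(1) = 5 × 2 + 2 = 12
q(2) = 5 × 12 + 2 = 62
q(3) = 5 × 62 + 2 = 312
q(4) = 5 × 312 + 2 = 1562

1562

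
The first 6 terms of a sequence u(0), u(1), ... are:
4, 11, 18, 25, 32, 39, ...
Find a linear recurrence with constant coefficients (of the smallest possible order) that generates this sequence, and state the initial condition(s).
Look for the lowest-order linear relation among consecutive terms.
Observation: consecutive differences are constant (= 7).
Check at n=2: 1·11 + 7 = 18. ✓

u(n) = u(n-1) + 7, u(0) = 4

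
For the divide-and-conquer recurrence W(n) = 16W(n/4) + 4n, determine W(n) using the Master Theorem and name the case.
Master Theorem template: W(n) = a·W(n/b) + f(n).
Here: a=16, b=4, f(n)=4n
Compute log_b(a) = log_4(16) = 2.
f(n) = 4n = O(n^(2-ε)) with ε = 1. Case 1: W(n) = Θ(n^log_b(a)) = Θ(n^2).

Case 1: W(n) = Θ(n^2)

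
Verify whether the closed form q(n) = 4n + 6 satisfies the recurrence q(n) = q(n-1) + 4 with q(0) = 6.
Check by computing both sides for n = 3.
From the recurrence with q(0) = 6:
  q(0) = 6, q(1) = 10, q(2) = 14, q(3) = 18
  so the recurrence gives q(3) = 18.
From the proposed closed form q(n) = 4n + 6:
  q(3) = 18.
Both sides give 18 at n = 3, and the initial condition(s) match, so the closed form is consistent.

Yes, the closed form is correct.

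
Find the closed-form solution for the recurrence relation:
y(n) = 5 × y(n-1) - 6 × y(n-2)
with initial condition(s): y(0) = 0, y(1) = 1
Recurrence: y(n) = 5 × y(n-1) - 6 × y(n-2), initial: y(0) = 0, y(1) = 1.
Characteristic equation: r² - 5r + 6 = 0, which factors as (r - 3)(r - 2) = 0, so r = 3, 2. General solution y(n) = A·3ⁿ + B·2ⁿ. From y(0) = 0: A + B = 0. From y(1) = 1: 3A + 2B = 1. Solving gives A = 1, B = -1.

y(n) = 3ⁿ - 2ⁿ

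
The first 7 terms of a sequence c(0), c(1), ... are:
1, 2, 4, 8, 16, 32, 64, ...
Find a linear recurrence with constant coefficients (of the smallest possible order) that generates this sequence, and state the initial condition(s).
Look for the lowest-order linear relation among consecutive terms.
Observation: each term is 2× the previous.
Check at n=2: 2·2 = 4. ✓

c(n) = 2 × c(n-1), c(0) = 1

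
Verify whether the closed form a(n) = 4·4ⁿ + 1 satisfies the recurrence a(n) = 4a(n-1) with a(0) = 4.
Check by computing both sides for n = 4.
From the recurrence with a(0) = 4:
  a(0) = 4, a(1) = 16, a(2) = 64, a(3) = 256, a(4) = 1024
  so the recurrence gives a(4) = 1024.
From the proposed closed form a(n) = 4·4ⁿ + 1:
  a(4) = 1025.
The recurrence gives 1024 but the closed form gives 1025, so the closed form does not satisfy the recurrence.

No, the closed form is incorrect.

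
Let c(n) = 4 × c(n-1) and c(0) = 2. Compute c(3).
Computing step by step:
c(0) = 2
c(1) = 4 × 2 = 8
c(2) = 4 × 8 = 32
c(3) = 4 × 32 = 128

128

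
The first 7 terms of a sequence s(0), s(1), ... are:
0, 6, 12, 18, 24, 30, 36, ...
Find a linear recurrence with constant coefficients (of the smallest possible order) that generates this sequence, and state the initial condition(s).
Look for the lowest-order linear relation among consecutive terms.
Observation: consecutive differences are constant (= 6).
Check at n=2: 1·6 + 6 = 12. ✓

s(n) = s(n-1) + 6, s(0) = 0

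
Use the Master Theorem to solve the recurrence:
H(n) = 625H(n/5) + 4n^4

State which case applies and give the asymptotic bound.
Master Theorem template: H(n) = a·H(n/b) + f(n).
Here: a=625, b=5, f(n)=4n^4
Compute log_b(a) = log_5(625) = 4.
f(n) = 4n^4 = Θ(n^4). Case 2: H(n) = Θ(n^4 log n).

Case 2: H(n) = Θ(n^4 log n)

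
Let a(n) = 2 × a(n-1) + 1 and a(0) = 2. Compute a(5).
Computing step by step:
a(0) = 2
a(1) = 2 × 2 + 1 = 5
a(2) = 2 × 5 + 1 = 11
a(3) = 2 × 11 + 1 = 23
a(4) = 2 × 23 + 1 = 47
a(5) = 2 × 47 + 1 = 95

95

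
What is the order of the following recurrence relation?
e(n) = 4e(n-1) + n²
The order is the largest lag k for which e(n-k) appears. Here the deepest term is e(n-1) (the n² term is non-homogeneous and does not affect the order), so the order is 1.

Order 1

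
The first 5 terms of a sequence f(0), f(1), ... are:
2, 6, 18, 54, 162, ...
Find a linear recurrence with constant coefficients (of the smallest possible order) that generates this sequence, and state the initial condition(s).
Look for the lowest-order linear relation among consecutive terms.
Observation: each term is 3× the previous.
Check at n=2: 3·6 = 18. ✓

f(n) = 3 × f(n-1), f(0) = 2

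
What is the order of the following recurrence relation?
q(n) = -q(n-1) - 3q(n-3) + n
The order is the largest lag k for which q(n-k) appears. Here the deepest term is q(n-3) (the n term is non-homogeneous and does not affect the order), so the order is 3.

Order 3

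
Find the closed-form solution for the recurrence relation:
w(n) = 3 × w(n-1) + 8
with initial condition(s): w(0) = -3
Recurrence: w(n) = 3 × w(n-1) + 8, initial: w(0) = -3.
Try w(n) = A·3ⁿ + C. Substituting: A·3ⁿ + C = 3(A·3ⁿ⁻¹ + C) + 8 = A·3ⁿ + 3C + 8, so C = 3C + 8, giving C = -4. Then w(0) = A - 4 = -3 gives A = 1.

w(n) = 3ⁿ - 4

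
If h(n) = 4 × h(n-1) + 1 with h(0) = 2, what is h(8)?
Computing step by step:
h(0) = 2
h(1) = 4 × 2 + 1 = 9
h(2) = 4 × 9 + 1 = 37
h(3) = 4 × 37 + 1 = 149
h(4) = 4 × 149 + 1 = 597
h(5) = 4 × 597 + 1 = 2389
h(6) = 4 × 2389 + 1 = 9557
h(7) = 4 × 9557 + 1 = 38229
h(8) = 4 × 38229 + 1 = 152917

152917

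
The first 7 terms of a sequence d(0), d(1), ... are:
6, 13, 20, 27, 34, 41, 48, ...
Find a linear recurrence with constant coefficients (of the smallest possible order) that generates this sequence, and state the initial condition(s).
Look for the lowest-order linear relation among consecutive terms.
Observation: consecutive differences are constant (= 7).
Check at n=2: 1·13 + 7 = 20. ✓

d(n) = d(n-1) + 7, d(0) = 6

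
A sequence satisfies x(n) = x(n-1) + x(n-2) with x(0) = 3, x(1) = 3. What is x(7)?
Computing the sequence terms:
3, 3, 6, 9, 15, 24, 39, 63

63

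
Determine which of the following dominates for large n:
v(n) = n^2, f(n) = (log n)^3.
Comparing growth rates:
Growth-rate hierarchy: log n ≺ any polynomial ≺ any exponential cⁿ (c>1) ≺ n! ≺ nⁿ.
polynomial degree 2 dominates polylogarithmic (log n)^3 asymptotically.

v(n) grows faster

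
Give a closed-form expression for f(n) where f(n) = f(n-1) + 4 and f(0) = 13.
Recurrence: f(n) = f(n-1) + 4, initial: f(0) = 13.
Each step adds 4, so f(n) = f(0) + 4n = 4n + 13.

f(n) = 4n + 13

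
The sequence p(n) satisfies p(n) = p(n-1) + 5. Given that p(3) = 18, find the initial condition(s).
p(3) = p(0) + 3·5, so p(0) = 18 - 15 = 3.

p(0) = 3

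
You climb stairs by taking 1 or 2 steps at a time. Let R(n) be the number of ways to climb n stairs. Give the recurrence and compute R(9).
Condition on the size of the last step (1 to 2): before it there were n-1, …, n-2 stairs climbed, and these cases are disjoint, so R(n) = R(n-1) + R(n-2) (Fibonacci-type sequence).
Initial conditions by direct count (compositions of i into parts ≤ 2): R(1) = 1; R(2) = 2.
Iterating the recurrence: R(3) = 3, R(4) = 5, R(5) = 8, R(6) = 13, R(7) = 21, R(8) = 34, R(9) = 55.

R(n) = R(n-1) + R(n-2), R(1) = 1, R(2) = 2; R(9) = 55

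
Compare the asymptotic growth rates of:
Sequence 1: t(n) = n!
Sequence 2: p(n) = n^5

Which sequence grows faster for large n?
Comparing growth rates:
Growth-rate hierarchy: log n ≺ any polynomial ≺ any exponential cⁿ (c>1) ≺ n! ≺ nⁿ.
factorial dominates polynomial degree 5 asymptotically.

t(n) grows faster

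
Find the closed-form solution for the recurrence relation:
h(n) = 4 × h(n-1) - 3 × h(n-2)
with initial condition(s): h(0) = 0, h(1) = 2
Recurrence: h(n) = 4 × h(n-1) - 3 × h(n-2), initial: h(0) = 0, h(1) = 2.
Characteristic equation: r² - 4r + 3 = 0, which factors as (r - 3)(r - 1) = 0, so r = 3, 1. General solution h(n) = A·3ⁿ + B·1ⁿ. From h(0) = 0: A + B = 0. From h(1) = 2: 3A + 1B = 2. Solving gives A = 1, B = -1.

h(n) = 3ⁿ - 1ⁿ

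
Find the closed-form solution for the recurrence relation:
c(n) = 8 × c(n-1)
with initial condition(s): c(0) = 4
Recurrence: c(n) = 8 × c(n-1), initial: c(0) = 4.
Each term is 8 times the previous, so this is geometric with ratio 8. After n steps: c(n) = c(0)·8ⁿ = 4·8ⁿ.

c(n) = 4·8ⁿ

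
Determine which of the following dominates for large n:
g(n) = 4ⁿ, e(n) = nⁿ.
Comparing growth rates:
Growth-rate hierarchy: log n ≺ any polynomial ≺ any exponential cⁿ (c>1) ≺ n! ≺ nⁿ.
super-exponential nⁿ dominates exponential base 4 asymptotically.

e(n) grows faster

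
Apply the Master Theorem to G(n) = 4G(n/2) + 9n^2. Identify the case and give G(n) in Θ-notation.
Master Theorem template: G(n) = a·G(n/b) + f(n).
Here: a=4, b=2, f(n)=9n^2
Compute log_b(a) = log_2(4) = 2.
f(n) = 9n^2 = Θ(n^2). Case 2: G(n) = Θ(n^2 log n).

Case 2: G(n) = Θ(n^2 log n)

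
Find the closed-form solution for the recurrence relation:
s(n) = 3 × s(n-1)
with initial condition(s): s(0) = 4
Recurrence: s(n) = 3 × s(n-1), initial: s(0) = 4.
Each term is 3 times the previous, so this is geometric with ratio 3. After n steps: s(n) = s(0)·3ⁿ = 4·3ⁿ.

s(n) = 4·3ⁿ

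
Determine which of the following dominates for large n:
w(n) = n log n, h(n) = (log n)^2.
Comparing growth rates:
Growth-rate hierarchy: log n ≺ any polynomial ≺ any exponential cⁿ (c>1) ≺ n! ≺ nⁿ.
polynomial degree 1 (with log factor) dominates polylogarithmic (log n)^2 asymptotically.

w(n) grows faster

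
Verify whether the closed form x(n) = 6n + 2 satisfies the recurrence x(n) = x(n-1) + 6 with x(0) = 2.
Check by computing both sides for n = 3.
From the recurrence with x(0) = 2:
  x(0) = 2, x(1) = 8, x(2) = 14, x(3) = 20
  so the recurrence gives x(3) = 20.
From the proposed closed form x(n) = 6n + 2:
  x(3) = 20.
Both sides give 20 at n = 3, and the initial condition(s) match, so the closed form is consistent.

Yes, the closed form is correct.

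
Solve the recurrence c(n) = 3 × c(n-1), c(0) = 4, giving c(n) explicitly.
Recurrence: c(n) = 3 × c(n-1), initial: c(0) = 4.
Each term is 3 times the previous, so this is geometric with ratio 3. After n steps: c(n) = c(0)·3ⁿ = 4·3ⁿ.

c(n) = 4·3ⁿ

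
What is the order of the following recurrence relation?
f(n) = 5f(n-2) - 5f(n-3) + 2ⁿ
The order is the largest lag k for which f(n-k) appears. Here the deepest term is f(n-3) (the 2ⁿ term is non-homogeneous and does not affect the order), so the order is 3.

Order 3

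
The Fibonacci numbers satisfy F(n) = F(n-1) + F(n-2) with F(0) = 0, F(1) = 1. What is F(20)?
Computing the sequence terms:
0, 1, 1, 2, 3, 5, 8, 13, 21, 34, 55, 89, 144, 233, 377, 610, 987, 1597, 2584, 4181, 6765

6765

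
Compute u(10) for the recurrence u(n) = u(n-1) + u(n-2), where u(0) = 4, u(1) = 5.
Computing the sequence terms:
4, 5, 9, 14, 23, 37, 60, 97, 157, 254, 411

411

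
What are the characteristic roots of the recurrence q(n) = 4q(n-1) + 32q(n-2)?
Substitute q(n) = rⁿ and divide through by rⁿ⁻²: r² - 4r - 32 = 0
Factor: (r - 8)(r + 4) = 0, so r = 8, -4.
General solution: q(n) = A·8ⁿ + B·(-4)ⁿ

Characteristic: r² - 4r - 32 = 0, Roots: r = 8, -4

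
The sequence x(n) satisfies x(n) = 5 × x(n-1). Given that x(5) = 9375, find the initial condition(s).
In general x(n) = 5ⁿ · x(0). At n = 5: x(0) = x(5) / 5^5 = 9375 / 3125 = 3.

x(0) = 3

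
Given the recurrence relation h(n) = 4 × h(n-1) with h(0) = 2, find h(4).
Computing step by step:
h(0) = 2
h(1) = 4 × 2 = 8
h(2) = 4 × 8 = 32
h(3) = 4 × 32 = 128
h(4) = 4 × 128 = 512

512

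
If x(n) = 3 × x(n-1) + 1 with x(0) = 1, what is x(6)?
Computing step by step:
x(0) = 1
x(1) = 3 × 1 + 1 = 4
x(2) = 3 × 4 + 1 = 13
x(3) = 3 × 13 + 1 = 40
x(4) = 3 × 40 + 1 = 121
x(5) = 3 × 121 + 1 = 364
x(6) = 3 × 364 + 1 = 1093

1093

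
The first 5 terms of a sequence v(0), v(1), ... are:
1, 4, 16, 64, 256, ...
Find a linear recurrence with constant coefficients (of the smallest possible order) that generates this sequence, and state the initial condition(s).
Look for the lowest-order linear relation among consecutive terms.
Observation: each term is 4× the previous.
Check at n=2: 4·4 = 16. ✓

v(n) = 4 × v(n-1), v(0) = 1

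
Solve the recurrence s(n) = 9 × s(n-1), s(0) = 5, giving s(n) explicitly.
Recurrence: s(n) = 9 × s(n-1), initial: s(0) = 5.
Each term is 9 times the previous, so this is geometric with ratio 9. After n steps: s(n) = s(0)·9ⁿ = 5·9ⁿ.

s(n) = 5·9ⁿ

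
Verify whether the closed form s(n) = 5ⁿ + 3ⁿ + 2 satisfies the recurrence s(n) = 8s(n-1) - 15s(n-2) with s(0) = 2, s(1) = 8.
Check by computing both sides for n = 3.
From the recurrence with s(0) = 2, s(1) = 8:
  s(0) = 2, s(1) = 8, s(2) = 34, s(3) = 152
  so the recurrence gives s(3) = 152.
From the proposed closed form s(n) = 5ⁿ + 3ⁿ + 2:
  s(3) = 154.
The recurrence gives 152 but the closed form gives 154, so the closed form does not satisfy the recurrence.

No, the closed form is incorrect.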